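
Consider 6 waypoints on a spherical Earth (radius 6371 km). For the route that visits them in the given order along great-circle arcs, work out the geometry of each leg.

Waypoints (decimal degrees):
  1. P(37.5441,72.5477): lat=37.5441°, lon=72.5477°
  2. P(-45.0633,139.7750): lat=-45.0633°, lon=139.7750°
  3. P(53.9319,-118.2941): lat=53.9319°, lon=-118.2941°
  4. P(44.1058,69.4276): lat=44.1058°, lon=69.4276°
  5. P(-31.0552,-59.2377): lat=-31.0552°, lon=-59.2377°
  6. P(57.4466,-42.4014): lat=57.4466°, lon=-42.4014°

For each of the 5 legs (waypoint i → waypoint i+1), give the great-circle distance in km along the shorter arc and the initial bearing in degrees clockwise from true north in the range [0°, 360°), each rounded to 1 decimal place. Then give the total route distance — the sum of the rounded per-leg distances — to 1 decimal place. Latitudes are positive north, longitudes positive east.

Leg 1: dist=11385.4 km, bearing=138.2°
Leg 2: dist=14584.4 km, bearing=49.9°
Leg 3: dist=9089.1 km, bearing=354.4°
Leg 4: dist=15346.9 km, bearing=270.2°
Leg 5: dist=9966.9 km, bearing=9.0°
Total: 60372.7 km

Leg 1: φ1=0.6552682, φ2=-0.7865030, Δφ=-1.4417711, Δλ=1.1733377 rad; a=sin²(Δφ/2)+cosφ1·cosφ2·sin²(Δλ/2)=0.6072953872; c=2·atan2(√a, √(1-a))=1.787069151; dist=6371·c=11385.418 ≈ 11385.4 km; running total=11385.4 km
Leg 1 bearing: y=sinΔλ·cosφ2=0.65126547, x=cosφ1·sinφ2-sinφ1·cosφ2·cosΔλ=-0.72787643; θ=atan2(y, x)=138.1795° ≈ 138.2°
Leg 2: φ1=-0.7865030, φ2=0.9412892, Δφ=1.7277922, Δλ=-4.5041555 rad; a=sin²(Δφ/2)+cosφ1·cosφ2·sin²(Δλ/2)=0.8290834075; c=2·atan2(√a, √(1-a))=2.289177566; dist=6371·c=14584.350 ≈ 14584.4 km; running total=25969.8 km
Leg 2 bearing: y=sinΔλ·cosφ2=0.57602810, x=cosφ1·sinφ2-sinφ1·cosφ2·cosΔλ=0.48477632; θ=atan2(y, x)=49.9166° ≈ 49.9°
Leg 3: φ1=0.9412892, φ2=0.7697914, Δφ=-0.1714978, Δλ=3.2763617 rad; a=sin²(Δφ/2)+cosφ1·cosφ2·sin²(Δλ/2)=0.4281709916; c=2·atan2(√a, √(1-a))=1.426639537; dist=6371·c=9089.120 ≈ 9089.1 km; running total=35058.9 km
Leg 3 bearing: y=sinΔλ·cosφ2=-0.09647906, x=cosφ1·sinφ2-sinφ1·cosφ2·cosΔλ=0.98491328; θ=atan2(y, x)=-5.5947° <0 so +360° → 354.4053° ≈ 354.4°
Leg 4: φ1=0.7697914, φ2=-0.5420155, Δφ=-1.3118069, Δλ=-2.2456331 rad; a=sin²(Δφ/2)+cosφ1·cosφ2·sin²(Δλ/2)=0.8716764725; c=2·atan2(√a, √(1-a))=2.408865451; dist=6371·c=15346.882 ≈ 15346.9 km; running total=50405.8 km
Leg 4 bearing: y=sinΔλ·cosφ2=-0.66889614, x=cosφ1·sinφ2-sinφ1·cosφ2·cosΔλ=0.00208788; θ=atan2(y, x)=-89.8212° <0 so +360° → 270.1788° ≈ 270.2°
Leg 5: φ1=-0.5420155, φ2=1.0026323, Δφ=1.5446478, Δλ=0.2938489 rad; a=sin²(Δφ/2)+cosφ1·cosφ2·sin²(Δλ/2)=0.4968065230; c=2·atan2(√a, √(1-a))=1.564409329; dist=6371·c=9966.852 ≈ 9966.9 km; running total=60372.7 km
Leg 5 bearing: y=sinΔλ·cosφ2=0.15585012, x=cosφ1·sinφ2-sinφ1·cosφ2·cosΔλ=0.98776007; θ=atan2(y, x)=8.9663° ≈ 9.0°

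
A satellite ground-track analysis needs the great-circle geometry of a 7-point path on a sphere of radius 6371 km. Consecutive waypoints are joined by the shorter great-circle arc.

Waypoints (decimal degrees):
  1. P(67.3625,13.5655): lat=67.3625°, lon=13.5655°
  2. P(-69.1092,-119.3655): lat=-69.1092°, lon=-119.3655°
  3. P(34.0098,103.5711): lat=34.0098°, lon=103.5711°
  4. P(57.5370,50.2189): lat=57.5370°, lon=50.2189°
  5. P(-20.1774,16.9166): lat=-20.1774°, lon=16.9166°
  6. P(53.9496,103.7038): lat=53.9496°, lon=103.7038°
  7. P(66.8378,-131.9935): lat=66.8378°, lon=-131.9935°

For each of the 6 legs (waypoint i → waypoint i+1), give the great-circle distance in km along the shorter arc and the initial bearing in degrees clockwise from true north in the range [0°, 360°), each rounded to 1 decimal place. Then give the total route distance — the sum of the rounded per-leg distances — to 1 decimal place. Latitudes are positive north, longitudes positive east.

Leg 1: dist=18113.1 km, bearing=242.6°
Leg 2: dist=15305.3 km, bearing=236.9°
Leg 3: dist=4723.6 km, bearing=320.4°
Leg 4: dist=9176.6 km, bearing=211.3°
Leg 5: dist=11603.7 km, bearing=37.3°
Leg 6: dist=5804.6 km, bearing=24.3°
Total: 64726.9 km

Leg 1: φ1=1.1756974, φ2=-1.2061831, Δφ=-2.3818805, Δλ=-2.3200836 rad; a=sin²(Δφ/2)+cosφ1·cosφ2·sin²(Δλ/2)=0.9778842512; c=2·atan2(√a, √(1-a))=2.843057998; dist=6371·c=18113.123 ≈ 18113.1 km; running total=18113.1 km
Leg 1 bearing: y=sinΔλ·cosφ2=-0.26108463, x=cosφ1·sinφ2-sinφ1·cosφ2·cosΔλ=-0.13543038; θ=atan2(y, x)=-117.4168° <0 so +360° → 242.5832° ≈ 242.6°
Leg 2: φ1=-1.2061831, φ2=0.5935830, Δφ=1.7997661, Δλ=3.8909777 rad; a=sin²(Δφ/2)+cosφ1·cosφ2·sin²(Δλ/2)=0.8694846603; c=2·atan2(√a, √(1-a))=2.402335609; dist=6371·c=15305.280 ≈ 15305.3 km; running total=33418.4 km
Leg 2 bearing: y=sinΔλ·cosφ2=-0.56466584, x=cosφ1·sinφ2-sinφ1·cosφ2·cosΔλ=-0.36752800; θ=atan2(y, x)=-123.0592° <0 so +360° → 236.9408° ≈ 236.9°
Leg 3: φ1=0.5935830, φ2=1.0042101, Δφ=0.4106271, Δλ=-0.9311716 rad; a=sin²(Δφ/2)+cosφ1·cosφ2·sin²(Δλ/2)=0.1312432770; c=2·atan2(√a, √(1-a))=0.741415380; dist=6371·c=4723.557 ≈ 4723.6 km; running total=38142.0 km
Leg 3 bearing: y=sinΔλ·cosφ2=-0.43064904, x=cosφ1·sinφ2-sinφ1·cosφ2·cosΔλ=0.52020700; θ=atan2(y, x)=-39.6194° <0 so +360° → 320.3806° ≈ 320.4°
Leg 4: φ1=1.0042101, φ2=-0.3521621, Δφ=-1.3563722, Δλ=-0.5812348 rad; a=sin²(Δφ/2)+cosφ1·cosφ2·sin²(Δλ/2)=0.4349743964; c=2·atan2(√a, √(1-a))=1.440375701; dist=6371·c=9176.634 ≈ 9176.6 km; running total=47318.6 km
Leg 4 bearing: y=sinΔλ·cosφ2=-0.51536031, x=cosφ1·sinφ2-sinφ1·cosφ2·cosΔλ=-0.84704807; θ=atan2(y, x)=-148.6829° <0 so +360° → 211.3171° ≈ 211.3°
Leg 5: φ1=-0.3521621, φ2=0.9415982, Δφ=1.2937602, Δλ=1.5147224 rad; a=sin²(Δφ/2)+cosφ1·cosφ2·sin²(Δλ/2)=0.6239581271; c=2·atan2(√a, √(1-a))=1.821325094; dist=6371·c=11603.662 ≈ 11603.7 km; running total=58922.3 km
Leg 5 bearing: y=sinΔλ·cosφ2=0.58757171, x=cosφ1·sinφ2-sinφ1·cosφ2·cosΔλ=0.77025776; θ=atan2(y, x)=37.3373° ≈ 37.3°
Leg 6: φ1=0.9415982, φ2=1.1665397, Δφ=0.2249415, Δλ=-4.1136939 rad; a=sin²(Δφ/2)+cosφ1·cosφ2·sin²(Δλ/2)=0.1935607744; c=2·atan2(√a, √(1-a))=0.911098067; dist=6371·c=5804.606 ≈ 5804.6 km; running total=64726.9 km
Leg 6 bearing: y=sinΔλ·cosφ2=0.32492329, x=cosφ1·sinφ2-sinφ1·cosφ2·cosΔλ=0.72028110; θ=atan2(y, x)=24.2804° ≈ 24.3°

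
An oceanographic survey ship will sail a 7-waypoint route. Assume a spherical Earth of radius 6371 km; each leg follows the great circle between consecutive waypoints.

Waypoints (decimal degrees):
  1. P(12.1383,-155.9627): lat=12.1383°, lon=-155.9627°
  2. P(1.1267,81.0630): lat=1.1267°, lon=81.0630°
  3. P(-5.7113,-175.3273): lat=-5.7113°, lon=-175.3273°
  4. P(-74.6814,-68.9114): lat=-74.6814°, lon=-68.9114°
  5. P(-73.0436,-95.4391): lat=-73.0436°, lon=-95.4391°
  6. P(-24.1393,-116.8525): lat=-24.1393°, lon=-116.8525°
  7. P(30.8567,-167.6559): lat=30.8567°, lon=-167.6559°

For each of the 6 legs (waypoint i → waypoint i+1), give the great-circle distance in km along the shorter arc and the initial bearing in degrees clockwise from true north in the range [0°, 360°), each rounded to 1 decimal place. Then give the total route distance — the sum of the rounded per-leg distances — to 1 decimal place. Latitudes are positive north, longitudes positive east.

Leg 1: dist=13550.3 km, bearing=279.1°
Leg 2: dist=11525.7 km, bearing=95.6°
Leg 3: dist=9869.3 km, bearing=165.3°
Leg 4: dist=832.3 km, bearing=269.5°
Leg 5: dist=5591.6 km, bearing=334.3°
Leg 6: dist=8164.1 km, bearing=316.0°
Total: 49533.3 km

Leg 1: φ1=0.2118533, φ2=0.0196646, Δφ=-0.1921887, Δλ=4.1368789 rad; a=sin²(Δφ/2)+cosφ1·cosφ2·sin²(Δλ/2)=0.7639285614; c=2·atan2(√a, √(1-a))=2.126871897; dist=6371·c=13550.301 ≈ 13550.3 km; running total=13550.3 km
Leg 1 bearing: y=sinΔλ·cosφ2=-0.83875258, x=cosφ1·sinφ2-sinφ1·cosφ2·cosΔλ=0.13364491; θ=atan2(y, x)=-80.9467° <0 so +360° → 279.0533° ≈ 279.1°
Leg 2: φ1=0.0196646, φ2=-0.0996810, Δφ=-0.1193456, Δλ=-4.4748549 rad; a=sin²(Δφ/2)+cosφ1·cosφ2·sin²(Δλ/2)=0.6180250692; c=2·atan2(√a, √(1-a))=1.809095431; dist=6371·c=11525.747 ≈ 11525.7 km; running total=25076.0 km
Leg 2 bearing: y=sinΔλ·cosφ2=0.96709652, x=cosφ1·sinφ2-sinφ1·cosφ2·cosΔλ=-0.09489280; θ=atan2(y, x)=95.6040° ≈ 95.6°
Leg 3: φ1=-0.0996810, φ2=-1.3034363, Δφ=-1.2037553, Δλ=1.8573078 rad; a=sin²(Δφ/2)+cosφ1·cosφ2·sin²(Δλ/2)=0.4891550260; c=2·atan2(√a, √(1-a))=1.549104678; dist=6371·c=9869.346 ≈ 9869.3 km; running total=34945.3 km
Leg 3 bearing: y=sinΔλ·cosφ2=0.25341677, x=cosφ1·sinφ2-sinφ1·cosφ2·cosΔλ=-0.96711400; θ=atan2(y, x)=165.3167° ≈ 165.3°
Leg 4: φ1=-1.3034363, φ2=-1.2748513, Δφ=0.0285850, Δλ=-0.4629957 rad; a=sin²(Δφ/2)+cosφ1·cosφ2·sin²(Δλ/2)=0.0042601396; c=2·atan2(√a, √(1-a))=0.130632354; dist=6371·c=832.259 ≈ 832.3 km; running total=35777.6 km
Leg 4 bearing: y=sinΔλ·cosφ2=-0.13025704, x=cosφ1·sinφ2-sinφ1·cosφ2·cosΔλ=-0.00103270; θ=atan2(y, x)=-90.4542° <0 so +360° → 269.5458° ≈ 269.5°
Leg 5: φ1=-1.2748513, φ2=-0.4213103, Δφ=0.8535411, Δλ=-0.3737343 rad; a=sin²(Δφ/2)+cosφ1·cosφ2·sin²(Δλ/2)=0.1805264436; c=2·atan2(√a, √(1-a))=0.877667559; dist=6371·c=5591.620 ≈ 5591.6 km; running total=41369.2 km
Leg 5 bearing: y=sinΔλ·cosφ2=-0.33316843, x=cosφ1·sinφ2-sinφ1·cosφ2·cosΔλ=0.69335805; θ=atan2(y, x)=-25.6649° <0 so +360° → 334.3351° ≈ 334.3°
Leg 6: φ1=-0.4213103, φ2=0.5385510, Δφ=0.9598613, Δλ=-0.8866866 rad; a=sin²(Δφ/2)+cosφ1·cosφ2·sin²(Δλ/2)=0.3573324531; c=2·atan2(√a, √(1-a))=1.281440288; dist=6371·c=8164.056 ≈ 8164.1 km; running total=49533.3 km
Leg 6 bearing: y=sinΔλ·cosφ2=-0.66528543, x=cosφ1·sinφ2-sinφ1·cosφ2·cosΔλ=0.68991245; θ=atan2(y, x)=-43.9589° <0 so +360° → 316.0411° ≈ 316.0°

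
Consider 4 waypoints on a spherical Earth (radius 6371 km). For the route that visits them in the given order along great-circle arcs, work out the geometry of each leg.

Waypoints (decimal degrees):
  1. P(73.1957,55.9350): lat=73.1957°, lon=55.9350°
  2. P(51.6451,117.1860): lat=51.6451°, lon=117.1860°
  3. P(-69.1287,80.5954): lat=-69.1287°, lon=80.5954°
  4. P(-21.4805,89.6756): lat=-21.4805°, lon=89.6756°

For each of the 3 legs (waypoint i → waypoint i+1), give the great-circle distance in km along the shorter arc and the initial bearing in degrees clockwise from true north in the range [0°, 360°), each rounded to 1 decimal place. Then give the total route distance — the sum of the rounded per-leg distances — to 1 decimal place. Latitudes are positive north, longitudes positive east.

Leg 1: dist=3689.1 km, bearing=96.2°
Leg 2: dist=13757.7 km, bearing=194.8°
Leg 3: dist=5334.0 km, bearing=11.4°
Total: 22780.8 km

Leg 1: φ1=1.2775060, φ2=0.9013770, Δφ=-0.3761289, Δλ=1.0690316 rad; a=sin²(Δφ/2)+cosφ1·cosφ2·sin²(Δλ/2)=0.0815093127; c=2·atan2(√a, √(1-a))=0.579052779; dist=6371·c=3689.145 ≈ 3689.1 km; running total=3689.1 km
Leg 1 bearing: y=sinΔλ·cosφ2=0.54404108, x=cosφ1·sinφ2-sinφ1·cosφ2·cosΔλ=-0.05900404; θ=atan2(y, x)=96.1898° ≈ 96.2°
Leg 2: φ1=0.9013770, φ2=-1.2065234, Δφ=-2.1079005, Δλ=-0.6386264 rad; a=sin²(Δφ/2)+cosφ1·cosφ2·sin²(Δλ/2)=0.7776104123; c=2·atan2(√a, √(1-a))=2.159424778; dist=6371·c=13757.695 ≈ 13757.7 km; running total=17446.8 km
Leg 2 bearing: y=sinΔλ·cosφ2=-0.21237011, x=cosφ1·sinφ2-sinφ1·cosφ2·cosΔλ=-0.80413231; θ=atan2(y, x)=-165.2060° <0 so +360° → 194.7940° ≈ 194.8°
Leg 3: φ1=-1.2065234, φ2=-0.3749054, Δφ=0.8316180, Δλ=0.1584794 rad; a=sin²(Δφ/2)+cosφ1·cosφ2·sin²(Δλ/2)=0.1652368021; c=2·atan2(√a, √(1-a))=0.837225326; dist=6371·c=5333.963 ≈ 5334.0 km; running total=22780.8 km
Leg 3 bearing: y=sinΔλ·cosφ2=0.14685523, x=cosφ1·sinφ2-sinφ1·cosφ2·cosΔλ=0.72812633; θ=atan2(y, x)=11.4030° ≈ 11.4°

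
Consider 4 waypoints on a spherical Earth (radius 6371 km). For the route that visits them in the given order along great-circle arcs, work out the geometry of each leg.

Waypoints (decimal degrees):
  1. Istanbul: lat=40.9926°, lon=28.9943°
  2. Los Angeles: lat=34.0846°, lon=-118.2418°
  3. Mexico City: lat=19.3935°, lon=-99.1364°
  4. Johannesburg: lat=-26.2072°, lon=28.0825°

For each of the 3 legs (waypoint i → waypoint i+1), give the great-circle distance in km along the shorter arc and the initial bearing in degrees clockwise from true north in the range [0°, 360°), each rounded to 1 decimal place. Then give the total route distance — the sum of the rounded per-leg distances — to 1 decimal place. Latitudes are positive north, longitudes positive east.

Leg 1: φ1=0.7154558, φ2=0.5948885, Δφ=-0.1205673, Δλ=-2.5697547 rad; a=sin²(Δφ/2)+cosφ1·cosφ2·sin²(Δλ/2)=0.5790320780; c=2·atan2(√a, √(1-a))=1.729526181; dist=6371·c=11018.811 ≈ 11018.8 km; running total=11018.8 km
Leg 1 bearing: y=sinΔλ·cosφ2=-0.44820998, x=cosφ1·sinφ2-sinφ1·cosφ2·cosΔλ=0.87984291; θ=atan2(y, x)=-26.9952° <0 so +360° → 333.0048° ≈ 333.0°
Leg 2: φ1=0.5948885, φ2=0.3384804, Δφ=-0.2564081, Δλ=0.3334521 rad; a=sin²(Δφ/2)+cosφ1·cosφ2·sin²(Δλ/2)=0.0378619350; c=2·atan2(√a, √(1-a))=0.391661422; dist=6371·c=2495.275 ≈ 2495.3 km; running total=13514.1 km
Leg 2 bearing: y=sinΔλ·cosφ2=0.30873567, x=cosφ1·sinφ2-sinφ1·cosφ2·cosΔλ=-0.22449036; θ=atan2(y, x)=126.0220° ≈ 126.0°
Leg 3: φ1=0.3384804, φ2=-0.4574019, Δφ=-0.7958824, Δλ=2.2203887 rad; a=sin²(Δφ/2)+cosφ1·cosφ2·sin²(Δλ/2)=0.8292666799; c=2·atan2(√a, √(1-a))=2.289664532; dist=6371·c=14587.453 ≈ 14587.5 km; running total=28101.6 km
Leg 3 bearing: y=sinΔλ·cosφ2=0.71446996, x=cosφ1·sinφ2-sinφ1·cosφ2·cosΔλ=-0.23636092; θ=atan2(y, x)=108.3052° ≈ 108.3°

Leg 1: dist=11018.8 km, bearing=333.0°
Leg 2: dist=2495.3 km, bearing=126.0°
Leg 3: dist=14587.5 km, bearing=108.3°
Total: 28101.6 km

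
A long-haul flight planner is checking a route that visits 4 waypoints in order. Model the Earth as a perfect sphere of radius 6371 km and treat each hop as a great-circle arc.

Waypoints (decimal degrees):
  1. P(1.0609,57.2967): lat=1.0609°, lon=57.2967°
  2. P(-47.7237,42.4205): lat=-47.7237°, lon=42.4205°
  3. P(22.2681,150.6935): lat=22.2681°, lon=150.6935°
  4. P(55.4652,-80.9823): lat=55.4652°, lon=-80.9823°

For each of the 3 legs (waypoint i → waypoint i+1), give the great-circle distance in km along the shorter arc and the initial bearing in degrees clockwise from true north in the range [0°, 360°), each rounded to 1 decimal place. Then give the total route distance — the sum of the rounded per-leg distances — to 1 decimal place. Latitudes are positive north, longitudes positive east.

Leg 1: φ1=0.0185162, φ2=-0.8329357, Δφ=-0.8514519, Δλ=-0.2596387 rad; a=sin²(Δφ/2)+cosφ1·cosφ2·sin²(Δλ/2)=0.1818258494; c=2·atan2(√a, √(1-a))=0.881041206; dist=6371·c=5613.114 ≈ 5613.1 km; running total=5613.1 km
Leg 1 bearing: y=sinΔλ·cosφ2=-0.17270485, x=cosφ1·sinφ2-sinφ1·cosφ2·cosΔλ=-0.75182037; θ=atan2(y, x)=-167.0627° <0 so +360° → 192.9373° ≈ 192.9°
Leg 2: φ1=-0.8329357, φ2=0.3886517, Δφ=1.2215874, Δλ=1.8897203 rad; a=sin²(Δφ/2)+cosφ1·cosφ2·sin²(Δλ/2)=0.7377876284; c=2·atan2(√a, √(1-a))=2.066414185; dist=6371·c=13165.125 ≈ 13165.1 km; running total=18778.2 km
Leg 2 bearing: y=sinΔλ·cosφ2=0.87875496, x=cosφ1·sinφ2-sinφ1·cosφ2·cosΔλ=0.04022314; θ=atan2(y, x)=87.3792° ≈ 87.4°
Leg 3: φ1=0.3886517, φ2=0.9680504, Δφ=0.5793987, Δλ=-4.0435055 rad; a=sin²(Δφ/2)+cosφ1·cosφ2·sin²(Δλ/2)=0.5065810391; c=2·atan2(√a, √(1-a))=1.583958785; dist=6371·c=10091.401 ≈ 10091.4 km; running total=28869.6 km
Leg 3 bearing: y=sinΔλ·cosφ2=0.44474653, x=cosφ1·sinφ2-sinφ1·cosφ2·cosΔλ=0.89555976; θ=atan2(y, x)=26.4096° ≈ 26.4°

Leg 1: dist=5613.1 km, bearing=192.9°
Leg 2: dist=13165.1 km, bearing=87.4°
Leg 3: dist=10091.4 km, bearing=26.4°
Total: 28869.6 km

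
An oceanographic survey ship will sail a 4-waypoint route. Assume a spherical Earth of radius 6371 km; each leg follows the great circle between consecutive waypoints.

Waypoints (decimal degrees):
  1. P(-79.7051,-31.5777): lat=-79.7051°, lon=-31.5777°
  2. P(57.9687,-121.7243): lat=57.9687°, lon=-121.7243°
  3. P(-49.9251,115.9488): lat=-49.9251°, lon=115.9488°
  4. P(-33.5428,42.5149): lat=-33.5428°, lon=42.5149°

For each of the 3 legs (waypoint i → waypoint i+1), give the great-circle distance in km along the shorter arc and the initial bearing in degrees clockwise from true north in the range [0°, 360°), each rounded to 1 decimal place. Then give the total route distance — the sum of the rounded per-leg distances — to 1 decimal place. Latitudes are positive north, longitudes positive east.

Leg 1: φ1=-1.3911164, φ2=1.0117447, Δφ=2.4028611, Δλ=-1.5733550 rad; a=sin²(Δφ/2)+cosφ1·cosφ2·sin²(Δλ/2)=0.9171764508; c=2·atan2(√a, √(1-a))=2.557754151; dist=6371·c=16295.452 ≈ 16295.5 km; running total=16295.5 km
Leg 1 bearing: y=sinΔλ·cosφ2=-0.53038073, x=cosφ1·sinφ2-sinφ1·cosφ2·cosΔλ=0.15017163; θ=atan2(y, x)=-74.1911° <0 so +360° → 285.8089° ≈ 285.8°
Leg 2: φ1=1.0117447, φ2=-0.8713574, Δφ=-1.8831021, Δλ=4.1481781 rad; a=sin²(Δφ/2)+cosφ1·cosφ2·sin²(Δλ/2)=0.9156500268; c=2·atan2(√a, √(1-a))=2.552238903; dist=6371·c=16260.314 ≈ 16260.3 km; running total=32555.8 km
Leg 2 bearing: y=sinΔλ·cosφ2=-0.54400825, x=cosφ1·sinφ2-sinφ1·cosφ2·cosΔλ=-0.11399667; θ=atan2(y, x)=-101.8351° <0 so +360° → 258.1649° ≈ 258.2°
Leg 3: φ1=-0.8713574, φ2=-0.5854323, Δφ=0.2859251, Δλ=-1.2816633 rad; a=sin²(Δφ/2)+cosφ1·cosφ2·sin²(Δλ/2)=0.2120944064; c=2·atan2(√a, √(1-a))=0.957200348; dist=6371·c=6098.323 ≈ 6098.3 km; running total=38654.1 km
Leg 3 bearing: y=sinΔλ·cosφ2=-0.79887702, x=cosφ1·sinφ2-sinφ1·cosφ2·cosΔλ=-0.17388787; θ=atan2(y, x)=-102.2798° <0 so +360° → 257.7202° ≈ 257.7°

Leg 1: dist=16295.5 km, bearing=285.8°
Leg 2: dist=16260.3 km, bearing=258.2°
Leg 3: dist=6098.3 km, bearing=257.7°
Total: 38654.1 km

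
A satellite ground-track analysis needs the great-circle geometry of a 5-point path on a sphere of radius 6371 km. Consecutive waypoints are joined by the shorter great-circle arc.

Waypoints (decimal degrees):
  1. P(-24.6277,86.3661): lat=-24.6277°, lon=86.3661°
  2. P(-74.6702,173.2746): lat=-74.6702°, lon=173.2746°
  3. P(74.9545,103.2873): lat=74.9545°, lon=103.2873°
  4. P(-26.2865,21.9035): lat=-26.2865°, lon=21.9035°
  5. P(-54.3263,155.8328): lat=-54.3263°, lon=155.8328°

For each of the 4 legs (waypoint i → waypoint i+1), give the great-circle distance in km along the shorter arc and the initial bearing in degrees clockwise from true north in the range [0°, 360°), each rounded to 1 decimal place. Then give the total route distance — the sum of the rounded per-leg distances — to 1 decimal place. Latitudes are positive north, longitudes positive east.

Leg 1: dist=7282.1 km, bearing=163.1°
Leg 2: dist=17258.9 km, bearing=324.4°
Leg 3: dist=12579.4 km, bearing=254.6°
Leg 4: dist=10026.6 km, bearing=155.2°
Total: 47147.0 km

Leg 1: φ1=-0.4298345, φ2=-1.3032408, Δφ=-0.8734064, Δλ=1.5168395 rad; a=sin²(Δφ/2)+cosφ1·cosφ2·sin²(Δλ/2)=0.2925728194; c=2·atan2(√a, √(1-a))=1.143013592; dist=6371·c=7282.140 ≈ 7282.1 km; running total=7282.1 km
Leg 1 bearing: y=sinΔλ·cosφ2=0.26398994, x=cosφ1·sinφ2-sinφ1·cosφ2·cosΔλ=-0.87074978; θ=atan2(y, x)=163.1340° ≈ 163.1°
Leg 2: φ1=-1.3032408, φ2=1.3082028, Δφ=2.6114437, Δλ=-1.2215088 rad; a=sin²(Δφ/2)+cosφ1·cosφ2·sin²(Δλ/2)=0.9539366350; c=2·atan2(√a, √(1-a))=2.708979428; dist=6371·c=17258.908 ≈ 17258.9 km; running total=24541.0 km
Leg 2 bearing: y=sinΔλ·cosφ2=-0.24391139, x=cosφ1·sinφ2-sinφ1·cosφ2·cosΔλ=0.34098880; θ=atan2(y, x)=-35.5764° <0 so +360° → 324.4236° ≈ 324.4°
Leg 3: φ1=1.3082028, φ2=-0.4587860, Δφ=-1.7669888, Δλ=-1.4204153 rad; a=sin²(Δφ/2)+cosφ1·cosφ2·sin²(Δλ/2)=0.6964052087; c=2·atan2(√a, √(1-a))=1.974481998; dist=6371·c=12579.425 ≈ 12579.4 km; running total=37120.4 km
Leg 3 bearing: y=sinΔλ·cosφ2=-0.88647193, x=cosφ1·sinφ2-sinφ1·cosφ2·cosΔλ=-0.24467834; θ=atan2(y, x)=-105.4302° <0 so +360° → 254.5698° ≈ 254.6°
Leg 4: φ1=-0.4587860, φ2=-0.9481728, Δφ=-0.4893868, Δλ=2.3375072 rad; a=sin²(Δφ/2)+cosφ1·cosφ2·sin²(Δλ/2)=0.5014946027; c=2·atan2(√a, √(1-a))=1.573785537; dist=6371·c=10026.588 ≈ 10026.6 km; running total=47147.0 km
Leg 4 bearing: y=sinΔλ·cosφ2=0.41999579, x=cosφ1·sinφ2-sinφ1·cosφ2·cosΔλ=-0.90752113; θ=atan2(y, x)=155.1656° ≈ 155.2°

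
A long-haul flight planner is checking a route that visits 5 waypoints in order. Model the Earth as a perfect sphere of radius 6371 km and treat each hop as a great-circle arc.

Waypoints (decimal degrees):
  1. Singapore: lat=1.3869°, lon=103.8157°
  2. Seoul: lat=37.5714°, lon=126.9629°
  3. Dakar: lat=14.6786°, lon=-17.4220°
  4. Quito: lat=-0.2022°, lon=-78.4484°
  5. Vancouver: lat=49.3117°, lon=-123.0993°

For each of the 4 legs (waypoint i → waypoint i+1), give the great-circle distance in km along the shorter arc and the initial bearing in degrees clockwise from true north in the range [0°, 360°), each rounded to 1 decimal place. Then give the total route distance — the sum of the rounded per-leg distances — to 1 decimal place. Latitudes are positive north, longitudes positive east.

Leg 1: φ1=0.0242060, φ2=0.6557446, Δφ=0.6315387, Δλ=0.4039949 rad; a=sin²(Δφ/2)+cosφ1·cosφ2·sin²(Δλ/2)=0.1283333391; c=2·atan2(√a, √(1-a))=0.732756538; dist=6371·c=4668.392 ≈ 4668.4 km; running total=4668.4 km
Leg 1 bearing: y=sinΔλ·cosφ2=0.31156457, x=cosφ1·sinφ2-sinφ1·cosφ2·cosΔλ=0.59193166; θ=atan2(y, x)=27.7602° ≈ 27.8°
Leg 2: φ1=0.6557446, φ2=0.2561899, Δφ=-0.3995547, Δλ=-2.5199919 rad; a=sin²(Δφ/2)+cosφ1·cosφ2·sin²(Δλ/2)=0.7343995822; c=2·atan2(√a, √(1-a))=2.058727133; dist=6371·c=13116.151 ≈ 13116.2 km; running total=17784.6 km
Leg 2 bearing: y=sinΔλ·cosφ2=-0.56333119, x=cosφ1·sinφ2-sinφ1·cosφ2·cosΔλ=0.68035676; θ=atan2(y, x)=-39.6245° <0 so +360° → 320.3755° ≈ 320.4°
Leg 3: φ1=0.2561899, φ2=-0.0035291, Δφ=-0.2597190, Δλ=-1.0651116 rad; a=sin²(Δφ/2)+cosφ1·cosφ2·sin²(Δλ/2)=0.2661502155; c=2·atan2(√a, √(1-a))=1.084109975; dist=6371·c=6906.865 ≈ 6906.9 km; running total=24691.5 km
Leg 3 bearing: y=sinΔλ·cosφ2=-0.87483755, x=cosφ1·sinφ2-sinφ1·cosφ2·cosΔλ=-0.12616011; θ=atan2(y, x)=-98.2060° <0 so +360° → 261.7940° ≈ 261.8°
Leg 4: φ1=-0.0035291, φ2=0.8606515, Δφ=0.8641806, Δλ=-0.7793052 rad; a=sin²(Δφ/2)+cosφ1·cosφ2·sin²(Δλ/2)=0.2694424460; c=2·atan2(√a, √(1-a))=1.091544852; dist=6371·c=6954.232 ≈ 6954.2 km; running total=31645.7 km
Leg 4 bearing: y=sinΔλ·cosφ2=-0.45817638, x=cosφ1·sinφ2-sinφ1·cosφ2·cosΔλ=0.75989951; θ=atan2(y, x)=-31.0876° <0 so +360° → 328.9124° ≈ 328.9°

Leg 1: dist=4668.4 km, bearing=27.8°
Leg 2: dist=13116.2 km, bearing=320.4°
Leg 3: dist=6906.9 km, bearing=261.8°
Leg 4: dist=6954.2 km, bearing=328.9°
Total: 31645.7 km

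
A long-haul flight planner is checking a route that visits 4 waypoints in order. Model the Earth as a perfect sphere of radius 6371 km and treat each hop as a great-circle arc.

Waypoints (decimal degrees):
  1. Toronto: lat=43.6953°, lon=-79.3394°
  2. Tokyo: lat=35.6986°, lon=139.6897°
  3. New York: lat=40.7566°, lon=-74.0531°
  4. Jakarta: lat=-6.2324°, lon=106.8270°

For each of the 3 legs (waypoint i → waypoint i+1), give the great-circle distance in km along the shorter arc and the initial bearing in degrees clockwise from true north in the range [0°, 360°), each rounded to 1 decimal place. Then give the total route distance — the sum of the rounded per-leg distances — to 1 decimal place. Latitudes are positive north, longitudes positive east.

Leg 1: φ1=0.7626269, φ2=0.6230581, Δφ=-0.1395687, Δλ=3.8227790 rad; a=sin²(Δφ/2)+cosφ1·cosφ2·sin²(Δλ/2)=0.5265079710; c=2·atan2(√a, √(1-a))=1.623837136; dist=6371·c=10345.466 ≈ 10345.5 km; running total=10345.5 km
Leg 1 bearing: y=sinΔλ·cosφ2=-0.51139017, x=cosφ1·sinφ2-sinφ1·cosφ2·cosΔλ=0.85771173; θ=atan2(y, x)=-30.8045° <0 so +360° → 329.1955° ≈ 329.2°
Leg 2: φ1=0.6230581, φ2=0.7113369, Δφ=0.0882788, Δλ=-3.7305156 rad; a=sin²(Δφ/2)+cosφ1·cosφ2·sin²(Δλ/2)=0.5652880485; c=2·atan2(√a, √(1-a))=1.701746356; dist=6371·c=10841.826 ≈ 10841.8 km; running total=21187.3 km
Leg 2 bearing: y=sinΔλ·cosφ2=0.42075963, x=cosφ1·sinφ2-sinφ1·cosφ2·cosΔλ=0.89772558; θ=atan2(y, x)=25.1123° ≈ 25.1°
Leg 3: φ1=0.7113369, φ2=-0.1087759, Δφ=-0.8201128, Δλ=3.1569533 rad; a=sin²(Δφ/2)+cosφ1·cosφ2·sin²(Δλ/2)=0.9118990238; c=2·atan2(√a, √(1-a))=2.538874967; dist=6371·c=16175.172 ≈ 16175.2 km; running total=37362.5 km
Leg 3 bearing: y=sinΔλ·cosφ2=-0.01526926, x=cosφ1·sinφ2-sinφ1·cosφ2·cosΔλ=0.56667771; θ=atan2(y, x)=-1.5435° <0 so +360° → 358.4565° ≈ 358.5°

Leg 1: dist=10345.5 km, bearing=329.2°
Leg 2: dist=10841.8 km, bearing=25.1°
Leg 3: dist=16175.2 km, bearing=358.5°
Total: 37362.5 km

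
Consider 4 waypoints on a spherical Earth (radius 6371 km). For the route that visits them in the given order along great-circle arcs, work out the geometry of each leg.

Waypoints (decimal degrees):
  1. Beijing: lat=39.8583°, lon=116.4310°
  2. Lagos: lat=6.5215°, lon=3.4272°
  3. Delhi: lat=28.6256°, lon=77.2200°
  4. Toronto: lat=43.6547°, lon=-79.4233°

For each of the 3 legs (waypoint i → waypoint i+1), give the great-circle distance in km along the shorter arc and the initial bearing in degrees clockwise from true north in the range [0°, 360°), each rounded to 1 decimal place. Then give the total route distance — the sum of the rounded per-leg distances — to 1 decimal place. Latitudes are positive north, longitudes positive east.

Leg 1: φ1=0.6956586, φ2=0.1138216, Δφ=-0.5818369, Δλ=-1.9722884 rad; a=sin²(Δφ/2)+cosφ1·cosφ2·sin²(Δλ/2)=0.6126267596; c=2·atan2(√a, √(1-a))=1.797999562; dist=6371·c=11455.055 ≈ 11455.1 km; running total=11455.1 km
Leg 1 bearing: y=sinΔλ·cosφ2=-0.91452280, x=cosφ1·sinφ2-sinφ1·cosφ2·cosΔλ=0.33601920; θ=atan2(y, x)=-69.8254° <0 so +360° → 290.1746° ≈ 290.2°
Leg 2: φ1=0.1138216, φ2=0.4996110, Δφ=0.3857893, Δλ=1.2879273 rad; a=sin²(Δφ/2)+cosφ1·cosφ2·sin²(Δλ/2)=0.3510885748; c=2·atan2(√a, √(1-a))=1.268385129; dist=6371·c=8080.882 ≈ 8080.9 km; running total=19536.0 km
Leg 2 bearing: y=sinΔλ·cosφ2=0.84288525, x=cosφ1·sinφ2-sinφ1·cosφ2·cosΔλ=0.44815845; θ=atan2(y, x)=62.0006° ≈ 62.0°
Leg 3: φ1=0.4996110, φ2=0.7619182, Δφ=0.2623073, Δλ=-2.7339413 rad; a=sin²(Δφ/2)+cosφ1·cosφ2·sin²(Δλ/2)=0.6261594295; c=2·atan2(√a, √(1-a))=1.825872232; dist=6371·c=11632.632 ≈ 11632.6 km; running total=31168.6 km
Leg 3 bearing: y=sinΔλ·cosφ2=-0.28683983, x=cosφ1·sinφ2-sinφ1·cosφ2·cosΔλ=0.92415264; θ=atan2(y, x)=-17.2434° <0 so +360° → 342.7566° ≈ 342.8°

Leg 1: dist=11455.1 km, bearing=290.2°
Leg 2: dist=8080.9 km, bearing=62.0°
Leg 3: dist=11632.6 km, bearing=342.8°
Total: 31168.6 km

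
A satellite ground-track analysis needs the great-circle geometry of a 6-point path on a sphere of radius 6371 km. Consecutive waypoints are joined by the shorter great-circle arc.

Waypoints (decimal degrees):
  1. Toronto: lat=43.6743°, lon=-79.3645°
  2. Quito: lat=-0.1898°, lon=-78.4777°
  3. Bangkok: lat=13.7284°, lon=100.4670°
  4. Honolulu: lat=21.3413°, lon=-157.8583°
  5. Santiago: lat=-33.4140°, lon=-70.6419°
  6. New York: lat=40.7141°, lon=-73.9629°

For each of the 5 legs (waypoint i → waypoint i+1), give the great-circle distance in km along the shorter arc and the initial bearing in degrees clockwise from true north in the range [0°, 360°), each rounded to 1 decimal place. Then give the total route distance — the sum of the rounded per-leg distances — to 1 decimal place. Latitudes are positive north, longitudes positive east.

Leg 1: φ1=0.7622603, φ2=-0.0033126, Δφ=-0.7655730, Δλ=0.0154776 rad; a=sin²(Δφ/2)+cosφ1·cosφ2·sin²(Δλ/2)=0.1395505965; c=2·atan2(√a, √(1-a))=0.765697977; dist=6371·c=4878.262 ≈ 4878.3 km; running total=4878.3 km
Leg 1 bearing: y=sinΔλ·cosφ2=0.01547688, x=cosφ1·sinφ2-sinφ1·cosφ2·cosΔλ=-0.69286750; θ=atan2(y, x)=178.7204° ≈ 178.7°
Leg 2: φ1=-0.0033126, φ2=0.2396058, Δφ=0.2429184, Δλ=3.1231742 rad; a=sin²(Δφ/2)+cosφ1·cosφ2·sin²(Δλ/2)=0.9860238299; c=2·atan2(√a, √(1-a))=2.904596696; dist=6371·c=18505.186 ≈ 18505.2 km; running total=23383.5 km
Leg 2 bearing: y=sinΔλ·cosφ2=0.01789126, x=cosφ1·sinφ2-sinφ1·cosφ2·cosΔλ=0.23410094; θ=atan2(y, x)=4.3704° ≈ 4.4°
Leg 3: φ1=0.2396058, φ2=0.3724760, Δφ=0.1328702, Δλ=-4.5086270 rad; a=sin²(Δφ/2)+cosφ1·cosφ2·sin²(Δλ/2)=0.5483643299; c=2·atan2(√a, √(1-a))=1.667676464; dist=6371·c=10624.767 ≈ 10624.8 km; running total=34008.3 km
Leg 3 bearing: y=sinΔλ·cosφ2=0.91215998, x=cosφ1·sinφ2-sinφ1·cosφ2·cosΔλ=0.39825586; θ=atan2(y, x)=66.4136° ≈ 66.4°
Leg 4: φ1=0.3724760, φ2=-0.5831843, Δφ=-0.9556603, Δλ=1.5222133 rad; a=sin²(Δφ/2)+cosφ1·cosφ2·sin²(Δλ/2)=0.5813247076; c=2·atan2(√a, √(1-a))=1.734171560; dist=6371·c=11048.407 ≈ 11048.4 km; running total=45056.7 km
Leg 4 bearing: y=sinΔλ·cosφ2=0.83372843, x=cosφ1·sinφ2-sinφ1·cosφ2·cosΔλ=-0.52767610; θ=atan2(y, x)=122.3302° ≈ 122.3°
Leg 5: φ1=-0.5831843, φ2=0.7105951, Δφ=1.2937794, Δλ=-0.0579624 rad; a=sin²(Δφ/2)+cosφ1·cosφ2·sin²(Δλ/2)=0.3637874984; c=2·atan2(√a, √(1-a))=1.294883862; dist=6371·c=8249.705 ≈ 8249.7 km; running total=53306.4 km
Leg 5 bearing: y=sinΔλ·cosφ2=-0.04390937, x=cosφ1·sinφ2-sinφ1·cosφ2·cosΔλ=0.96117459; θ=atan2(y, x)=-2.6156° <0 so +360° → 357.3844° ≈ 357.4°

Leg 1: dist=4878.3 km, bearing=178.7°
Leg 2: dist=18505.2 km, bearing=4.4°
Leg 3: dist=10624.8 km, bearing=66.4°
Leg 4: dist=11048.4 km, bearing=122.3°
Leg 5: dist=8249.7 km, bearing=357.4°
Total: 53306.4 km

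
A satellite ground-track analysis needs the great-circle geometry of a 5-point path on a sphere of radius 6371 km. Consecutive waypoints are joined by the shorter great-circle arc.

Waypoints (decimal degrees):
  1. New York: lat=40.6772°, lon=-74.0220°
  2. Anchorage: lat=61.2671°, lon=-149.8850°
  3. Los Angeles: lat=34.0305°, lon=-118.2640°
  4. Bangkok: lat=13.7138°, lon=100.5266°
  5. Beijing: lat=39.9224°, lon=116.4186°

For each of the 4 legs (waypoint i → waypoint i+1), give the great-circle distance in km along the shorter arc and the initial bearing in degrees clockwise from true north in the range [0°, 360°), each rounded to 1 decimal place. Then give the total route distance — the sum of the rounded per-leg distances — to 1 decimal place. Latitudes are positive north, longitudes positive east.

Leg 1: dist=5410.2 km, bearing=321.6°
Leg 2: dist=3769.9 km, bearing=128.8°
Leg 3: dist=13305.7 km, bearing=315.5°
Leg 4: dist=3301.4 km, bearing=25.1°
Total: 25787.2 km

Leg 1: φ1=0.7099511, φ2=1.0693126, Δφ=0.3593615, Δλ=-1.3240591 rad; a=sin²(Δφ/2)+cosφ1·cosφ2·sin²(Δλ/2)=0.1697066476; c=2·atan2(√a, √(1-a))=0.849196342; dist=6371·c=5410.230 ≈ 5410.2 km; running total=5410.2 km
Leg 1 bearing: y=sinΔλ·cosφ2=-0.46616802, x=cosφ1·sinφ2-sinφ1·cosφ2·cosΔλ=0.58848329; θ=atan2(y, x)=-38.3846° <0 so +360° → 321.6154° ≈ 321.6°
Leg 2: φ1=1.0693126, φ2=0.5939443, Δφ=-0.4753683, Δλ=0.5518906 rad; a=sin²(Δφ/2)+cosφ1·cosφ2·sin²(Δλ/2)=0.0850119881; c=2·atan2(√a, √(1-a))=0.591731627; dist=6371·c=3769.922 ≈ 3769.9 km; running total=9180.1 km
Leg 2 bearing: y=sinΔλ·cosφ2=0.43450665, x=cosφ1·sinφ2-sinφ1·cosφ2·cosΔλ=-0.34977675; θ=atan2(y, x)=128.8340° ≈ 128.8°
Leg 3: φ1=0.5939443, φ2=0.2393510, Δφ=-0.3545933, Δλ=3.8186163 rad; a=sin²(Δφ/2)+cosφ1·cosφ2·sin²(Δλ/2)=0.7474325422; c=2·atan2(√a, √(1-a))=2.088475892; dist=6371·c=13305.680 ≈ 13305.7 km; running total=22485.8 km
Leg 3 bearing: y=sinΔλ·cosφ2=-0.60861640, x=cosφ1·sinφ2-sinφ1·cosφ2·cosΔλ=0.62023756; θ=atan2(y, x)=-44.4582° <0 so +360° → 315.5418° ≈ 315.5°
Leg 4: φ1=0.2393510, φ2=0.6967773, Δφ=0.4574264, Δλ=0.2773677 rad; a=sin²(Δφ/2)+cosφ1·cosφ2·sin²(Δλ/2)=0.0656420494; c=2·atan2(√a, √(1-a))=0.518192442; dist=6371·c=3301.404 ≈ 3301.4 km; running total=25787.2 km
Leg 4 bearing: y=sinΔλ·cosφ2=0.21000026, x=cosφ1·sinφ2-sinφ1·cosφ2·cosΔλ=0.44858954; θ=atan2(y, x)=25.0859° ≈ 25.1°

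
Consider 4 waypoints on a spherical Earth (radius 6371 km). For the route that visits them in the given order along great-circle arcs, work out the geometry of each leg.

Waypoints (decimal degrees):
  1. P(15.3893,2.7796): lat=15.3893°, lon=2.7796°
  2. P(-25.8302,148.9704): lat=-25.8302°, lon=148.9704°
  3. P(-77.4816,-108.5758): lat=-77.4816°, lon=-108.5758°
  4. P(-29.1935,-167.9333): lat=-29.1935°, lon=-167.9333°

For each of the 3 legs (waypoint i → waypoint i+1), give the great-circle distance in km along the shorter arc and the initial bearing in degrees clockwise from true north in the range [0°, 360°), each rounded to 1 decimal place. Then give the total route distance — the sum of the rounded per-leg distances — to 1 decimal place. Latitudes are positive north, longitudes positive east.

Leg 1: φ1=0.2685940, φ2=-0.4508220, Δφ=-0.7194160, Δλ=2.5515108 rad; a=sin²(Δφ/2)+cosφ1·cosφ2·sin²(Δλ/2)=0.9183451808; c=2·atan2(√a, √(1-a))=2.562008300; dist=6371·c=16322.555 ≈ 16322.6 km; running total=16322.6 km
Leg 1 bearing: y=sinΔλ·cosφ2=0.50083579, x=cosφ1·sinφ2-sinφ1·cosφ2·cosΔλ=-0.22161396; θ=atan2(y, x)=113.8688° ≈ 113.9°
Leg 2: φ1=-0.4508220, φ2=-1.3523090, Δφ=-0.9014870, Δλ=-4.4950292 rad; a=sin²(Δφ/2)+cosφ1·cosφ2·sin²(Δλ/2)=0.3083629180; c=2·atan2(√a, √(1-a))=1.177457757; dist=6371·c=7501.583 ≈ 7501.6 km; running total=23824.2 km
Leg 2 bearing: y=sinΔλ·cosφ2=0.21165298, x=cosφ1·sinφ2-sinφ1·cosφ2·cosΔλ=-0.89905725; θ=atan2(y, x)=166.7528° ≈ 166.8°
Leg 3: φ1=-1.3523090, φ2=-0.5095227, Δφ=0.8427863, Δλ=-1.0359838 rad; a=sin²(Δφ/2)+cosφ1·cosφ2·sin²(Δλ/2)=0.2136966374; c=2·atan2(√a, √(1-a))=0.961114397; dist=6371·c=6123.260 ≈ 6123.3 km; running total=29947.5 km
Leg 3 bearing: y=sinΔλ·cosφ2=-0.75107852, x=cosφ1·sinφ2-sinφ1·cosφ2·cosΔλ=0.32863749; θ=atan2(y, x)=-66.3680° <0 so +360° → 293.6320° ≈ 293.6°

Leg 1: dist=16322.6 km, bearing=113.9°
Leg 2: dist=7501.6 km, bearing=166.8°
Leg 3: dist=6123.3 km, bearing=293.6°
Total: 29947.5 km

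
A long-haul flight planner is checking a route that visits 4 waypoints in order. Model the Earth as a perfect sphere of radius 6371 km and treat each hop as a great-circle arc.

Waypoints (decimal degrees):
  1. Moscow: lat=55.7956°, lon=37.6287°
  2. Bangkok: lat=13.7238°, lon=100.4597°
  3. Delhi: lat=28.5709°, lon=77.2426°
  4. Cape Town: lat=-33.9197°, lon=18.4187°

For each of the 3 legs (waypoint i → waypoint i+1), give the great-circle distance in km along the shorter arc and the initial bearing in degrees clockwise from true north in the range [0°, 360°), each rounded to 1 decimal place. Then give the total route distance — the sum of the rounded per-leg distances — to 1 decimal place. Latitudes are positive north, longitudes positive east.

Leg 1: φ1=0.9738169, φ2=0.2395255, Δφ=-0.7342914, Δλ=1.0966078 rad; a=sin²(Δφ/2)+cosφ1·cosφ2·sin²(Δλ/2)=0.2772174123; c=2·atan2(√a, √(1-a))=1.108990860; dist=6371·c=7065.381 ≈ 7065.4 km; running total=7065.4 km
Leg 1 bearing: y=sinΔλ·cosφ2=0.86426425, x=cosφ1·sinφ2-sinφ1·cosφ2·cosΔλ=-0.23349301; θ=atan2(y, x)=105.1183° ≈ 105.1°
Leg 2: φ1=0.2395255, φ2=0.4986563, Δφ=0.2591308, Δλ=-0.4052148 rad; a=sin²(Δφ/2)+cosφ1·cosφ2·sin²(Δλ/2)=0.0512386072; c=2·atan2(√a, √(1-a))=0.456677003; dist=6371·c=2909.489 ≈ 2909.5 km; running total=9974.9 km
Leg 2 bearing: y=sinΔλ·cosφ2=-0.34621092, x=cosφ1·sinφ2-sinφ1·cosφ2·cosΔλ=0.27311325; θ=atan2(y, x)=-51.7314° <0 so +360° → 308.2686° ≈ 308.3°
Leg 3: φ1=0.4986563, φ2=-0.5920104, Δφ=-1.0906667, Δλ=-1.0266707 rad; a=sin²(Δφ/2)+cosφ1·cosφ2·sin²(Δλ/2)=0.4448066674; c=2·atan2(√a, √(1-a))=1.460184242; dist=6371·c=9302.834 ≈ 9302.8 km; running total=19277.7 km
Leg 3 bearing: y=sinΔλ·cosφ2=-0.70997802, x=cosφ1·sinφ2-sinφ1·cosφ2·cosΔλ=-0.69551851; θ=atan2(y, x)=-134.4106° <0 so +360° → 225.5894° ≈ 225.6°

Leg 1: dist=7065.4 km, bearing=105.1°
Leg 2: dist=2909.5 km, bearing=308.3°
Leg 3: dist=9302.8 km, bearing=225.6°
Total: 19277.7 km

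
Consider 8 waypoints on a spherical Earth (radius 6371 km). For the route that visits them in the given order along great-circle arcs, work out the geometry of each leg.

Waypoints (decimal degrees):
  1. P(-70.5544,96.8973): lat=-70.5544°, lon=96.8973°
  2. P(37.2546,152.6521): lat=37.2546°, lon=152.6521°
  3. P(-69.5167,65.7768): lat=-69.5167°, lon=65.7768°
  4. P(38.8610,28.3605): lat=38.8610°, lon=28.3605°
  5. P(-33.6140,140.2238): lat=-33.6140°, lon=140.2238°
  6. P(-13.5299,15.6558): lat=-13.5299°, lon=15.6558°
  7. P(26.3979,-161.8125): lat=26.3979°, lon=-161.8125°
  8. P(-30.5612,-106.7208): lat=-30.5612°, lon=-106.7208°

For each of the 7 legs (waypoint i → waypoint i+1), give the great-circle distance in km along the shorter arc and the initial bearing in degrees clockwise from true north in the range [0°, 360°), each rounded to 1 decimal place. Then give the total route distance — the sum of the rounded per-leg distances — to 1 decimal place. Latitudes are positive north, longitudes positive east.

Leg 1: dist=12781.0 km, bearing=46.5°
Leg 2: dist=13732.3 km, bearing=204.8°
Leg 3: dist=12431.4 km, bearing=329.4°
Leg 4: dist=14018.8 km, bearing=107.0°
Leg 5: dist=12149.3 km, bearing=238.0°
Leg 6: dist=18560.1 km, bearing=349.9°
Leg 7: dist=8624.9 km, bearing=133.7°
Total: 92297.8 km

Leg 1: φ1=-1.2314066, φ2=0.6502154, Δφ=1.8816220, Δλ=0.9731048 rad; a=sin²(Δφ/2)+cosφ1·cosφ2·sin²(Δλ/2)=0.7108560635; c=2·atan2(√a, √(1-a))=2.006129064; dist=6371·c=12781.048 ≈ 12781.0 km; running total=12781.0 km
Leg 1 bearing: y=sinΔλ·cosφ2=0.65796445, x=cosφ1·sinφ2-sinφ1·cosφ2·cosΔλ=0.62389235; θ=atan2(y, x)=46.5226° ≈ 46.5°
Leg 2: φ1=0.6502154, φ2=-1.2132953, Δφ=-1.8635107, Δλ=-1.5162600 rad; a=sin²(Δφ/2)+cosφ1·cosφ2·sin²(Δλ/2)=0.7759505622; c=2·atan2(√a, √(1-a))=2.155438622; dist=6371·c=13732.299 ≈ 13732.3 km; running total=26513.3 km
Leg 2 bearing: y=sinΔλ·cosφ2=-0.34941409, x=cosφ1·sinφ2-sinφ1·cosφ2·cosΔλ=-0.75717563; θ=atan2(y, x)=-155.2281° <0 so +360° → 204.7719° ≈ 204.8°
Leg 3: φ1=-1.2132953, φ2=0.6782524, Δφ=1.8915477, Δλ=-0.6530376 rad; a=sin²(Δφ/2)+cosφ1·cosφ2·sin²(Δλ/2)=0.6856727117; c=2·atan2(√a, √(1-a))=1.951253965; dist=6371·c=12431.439 ≈ 12431.4 km; running total=38944.7 km
Leg 3 bearing: y=sinΔλ·cosφ2=-0.47312156, x=cosφ1·sinφ2-sinφ1·cosφ2·cosΔλ=0.79891087; θ=atan2(y, x)=-30.6344° <0 so +360° → 329.3656° ≈ 329.4°
Leg 4: φ1=0.6782524, φ2=-0.5866750, Δφ=-1.2649274, Δλ=1.9523829 rad; a=sin²(Δφ/2)+cosφ1·cosφ2·sin²(Δλ/2)=0.7944141446; c=2·atan2(√a, √(1-a))=2.200404727; dist=6371·c=14018.779 ≈ 14018.8 km; running total=52963.5 km
Leg 4 bearing: y=sinΔλ·cosφ2=0.77288784, x=cosφ1·sinφ2-sinφ1·cosφ2·cosΔλ=-0.23648600; θ=atan2(y, x)=107.0129° ≈ 107.0°
Leg 5: φ1=-0.5866750, φ2=-0.2361413, Δφ=0.3505337, Δλ=-2.1741217 rad; a=sin²(Δφ/2)+cosφ1·cosφ2·sin²(Δλ/2)=0.6649405999; c=2·atan2(√a, √(1-a))=1.906974055; dist=6371·c=12149.332 ≈ 12149.3 km; running total=65112.8 km
Leg 5 bearing: y=sinΔλ·cosφ2=-0.80060088, x=cosφ1·sinφ2-sinφ1·cosφ2·cosΔλ=-0.50021658; θ=atan2(y, x)=-121.9972° <0 so +360° → 238.0028° ≈ 238.0°
Leg 6: φ1=-0.2361413, φ2=0.4607303, Δφ=0.6968716, Δλ=-3.0974062 rad; a=sin²(Δφ/2)+cosφ1·cosφ2·sin²(Δλ/2)=0.9870178517; c=2·atan2(√a, √(1-a))=2.913218231; dist=6371·c=18560.113 ≈ 18560.1 km; running total=83672.9 km
Leg 6 bearing: y=sinΔλ·cosφ2=-0.03956621, x=cosφ1·sinφ2-sinφ1·cosφ2·cosΔλ=0.22291021; θ=atan2(y, x)=-10.0651° <0 so +360° → 349.9349° ≈ 349.9°
Leg 7: φ1=0.4607303, φ2=-0.5333936, Δφ=-0.9941238, Δλ=0.9615316 rad; a=sin²(Δφ/2)+cosφ1·cosφ2·sin²(Δλ/2)=0.3923372083; c=2·atan2(√a, √(1-a))=1.353771105; dist=6371·c=8624.876 ≈ 8624.9 km; running total=92297.8 km
Leg 7 bearing: y=sinΔλ·cosφ2=0.70615037, x=cosφ1·sinφ2-sinφ1·cosφ2·cosΔλ=-0.67452691; θ=atan2(y, x)=133.6879° ≈ 133.7°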